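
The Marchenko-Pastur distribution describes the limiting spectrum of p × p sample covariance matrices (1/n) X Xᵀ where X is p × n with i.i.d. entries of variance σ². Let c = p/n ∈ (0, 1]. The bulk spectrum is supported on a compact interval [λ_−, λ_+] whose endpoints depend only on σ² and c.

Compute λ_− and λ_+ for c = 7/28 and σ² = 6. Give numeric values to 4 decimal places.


c = 7/28 = 0.250000; √c = 0.500000.
λ_− = σ² (1 − √c)² = 6 · (1 − 0.500000)² = 6 · (0.500000)² = 1.500000.
λ_+ = σ² (1 + √c)² = 6 · (1 + 0.500000)² = 6 · (1.500000)² = 13.500000.

Rounded to 4 decimal places: λ_− ≈ 1.5000, λ_+ ≈ 13.5000.


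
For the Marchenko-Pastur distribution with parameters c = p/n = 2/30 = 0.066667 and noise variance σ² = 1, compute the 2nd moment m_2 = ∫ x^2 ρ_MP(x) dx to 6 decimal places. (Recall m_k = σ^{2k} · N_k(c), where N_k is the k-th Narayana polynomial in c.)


E[X²] = σ⁴ (1 + c) (second MP moment). With σ² = 1 (so σ⁴ = 1) and c = 2/30 = 0.066667: E[X²] = 1 · (1 + 0.066667) = 1 · 1.066667.

So E[X^2] = 1.066667.


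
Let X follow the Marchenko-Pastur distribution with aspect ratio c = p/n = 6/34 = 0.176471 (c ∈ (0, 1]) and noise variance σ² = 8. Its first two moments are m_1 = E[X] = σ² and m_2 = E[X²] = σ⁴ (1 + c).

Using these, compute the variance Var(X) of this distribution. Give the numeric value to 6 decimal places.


m_1 = E[X] = σ² = 8, so m_1² = 64.
m_2 = E[X²] = σ⁴ (1 + c) = 64 · (1 + 0.176471) = 64 · 1.176471 = 75.294118.
(Note m_2 − m_1² simplifies to c · σ⁴ = 0.176471 · 64.)

Var(X) = m_2 − m_1² = 75.294118 − 64 = 11.294118.


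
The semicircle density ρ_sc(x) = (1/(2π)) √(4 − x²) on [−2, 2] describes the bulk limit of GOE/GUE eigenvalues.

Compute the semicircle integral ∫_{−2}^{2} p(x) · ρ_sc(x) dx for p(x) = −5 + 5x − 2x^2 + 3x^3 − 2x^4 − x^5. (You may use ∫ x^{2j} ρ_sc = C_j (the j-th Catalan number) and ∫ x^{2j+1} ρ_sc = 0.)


Write p(x) = Σ a_i x^i, split into monomials and integrate each against ρ_sc separately.
Using ∫ x^{2j} ρ_sc = C_j = (1/(j+1)) C(2j, j) (Catalan numbers) and ∫ x^{2j+1} ρ_sc = 0 (odd monomials vanish by symmetry):
  i = 0 (even): a_0 · C_{0} = -5 · 1 = -5
  i = 1 (odd): ∫ x^1 ρ_sc = 0 (vanishes)
  i = 2 (even): a_2 · C_{1} = -2 · 1 = -2
  i = 3 (odd): ∫ x^3 ρ_sc = 0 (vanishes)
  i = 4 (even): a_4 · C_{2} = -2 · 2 = -4
  i = 5 (odd): ∫ x^5 ρ_sc = 0 (vanishes)

Summing the contributions: ∫_{−2}^{2} p(x) ρ_sc(x) dx = (-5) + (-2) + (-4) = -11.


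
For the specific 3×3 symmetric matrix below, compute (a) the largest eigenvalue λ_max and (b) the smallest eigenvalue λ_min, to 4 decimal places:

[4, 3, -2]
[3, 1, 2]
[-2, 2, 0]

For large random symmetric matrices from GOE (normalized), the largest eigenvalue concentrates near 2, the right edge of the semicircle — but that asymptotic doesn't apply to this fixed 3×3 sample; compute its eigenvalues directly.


Since M is real symmetric, all three eigenvalues are real; they are the roots of det(λI − M) = λ³ − (tr M) λ² + s λ − det M, where s is the sum of the principal 2×2 minors.
tr M = 4 + 1 + 0 = 5.
s = (4·1 − 3²) + (4·0 − (-2)²) + (1·0 − 2²) = -5 + (-4) + (-4) = -13.
det M (expand along row 1) = 4·(-4) − 3·4 + (-2)·8 = -44.
Characteristic polynomial: λ³ − 5λ² − 13λ + 44 = 0.
Substitute λ = y + (tr M)/3 = y + 1.666667 to remove the quadratic term: y³ + p·y + q = 0 with p = s − (tr M)²/3 = -21.333333 and q = −2(tr M)³/27 + (tr M)·s/3 − det M = 13.074074.
Three real roots ⇒ use the trigonometric (Viète) form: r = 2√(−p/3) = 5.333333, φ = arccos(3q/(p·r)) = arccos(-0.344727) = 1.922744 rad.
y_k = r·cos(φ/3 − 2πk/3) for k = 0, 1, 2 gives y = 4.274929, 0.624250, -4.899179.
λ_k = y_k + 1.666667 gives λ = 5.9416, 2.2909, -3.2325 (check: the sum is 5.0000 = tr M).

Hence λ_max = 5.9416 and λ_min = -3.2325.


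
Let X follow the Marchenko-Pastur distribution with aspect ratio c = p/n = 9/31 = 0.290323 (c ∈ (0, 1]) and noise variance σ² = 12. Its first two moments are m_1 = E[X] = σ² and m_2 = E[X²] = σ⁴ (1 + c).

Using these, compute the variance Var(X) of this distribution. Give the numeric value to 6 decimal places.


m_1 = E[X] = σ² = 12, so m_1² = 144.
m_2 = E[X²] = σ⁴ (1 + c) = 144 · (1 + 0.290323) = 144 · 1.290323 = 185.806452.
(Note m_2 − m_1² simplifies to c · σ⁴ = 0.290323 · 144.)

Var(X) = m_2 − m_1² = 185.806452 − 144 = 41.806452.


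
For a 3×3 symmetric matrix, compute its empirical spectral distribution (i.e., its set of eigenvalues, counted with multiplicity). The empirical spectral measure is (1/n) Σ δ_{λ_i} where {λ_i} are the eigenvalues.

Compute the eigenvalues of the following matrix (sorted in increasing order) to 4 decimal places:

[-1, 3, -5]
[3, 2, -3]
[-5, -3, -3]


Since M is real symmetric, all three eigenvalues are real; they are the roots of det(λI − M) = λ³ − (tr M) λ² + s λ − det M, where s is the sum of the principal 2×2 minors.
tr M = -1 + 2 + (-3) = -2.
s = ((-1)·2 − 3²) + ((-1)·(-3) − (-5)²) + (2·(-3) − (-3)²) = -11 + (-22) + (-15) = -48.
det M (expand along row 1) = (-1)·(-15) − 3·(-24) + (-5)·1 = 82.
Characteristic polynomial: λ³ + 2λ² − 48λ − 82 = 0.
Substitute λ = y + (tr M)/3 = y − 0.666667 to remove the quadratic term: y³ + p·y + q = 0 with p = s − (tr M)²/3 = -49.333333 and q = −2(tr M)³/27 + (tr M)·s/3 − det M = -49.407407.
Three real roots ⇒ use the trigonometric (Viète) form: r = 2√(−p/3) = 8.110350, φ = arccos(3q/(p·r)) = arccos(0.370453) = 1.191300 rad.
y_k = r·cos(φ/3 − 2πk/3) for k = 0, 1, 2 gives y = 7.479255, -1.023217, -6.456039.
λ_k = y_k − 0.666667 gives λ = 6.8126, -1.6899, -7.1227 (check: the sum is -2.0000 = tr M).

Eigenvalues sorted in increasing order: [-7.1227, -1.6899, 6.8126].


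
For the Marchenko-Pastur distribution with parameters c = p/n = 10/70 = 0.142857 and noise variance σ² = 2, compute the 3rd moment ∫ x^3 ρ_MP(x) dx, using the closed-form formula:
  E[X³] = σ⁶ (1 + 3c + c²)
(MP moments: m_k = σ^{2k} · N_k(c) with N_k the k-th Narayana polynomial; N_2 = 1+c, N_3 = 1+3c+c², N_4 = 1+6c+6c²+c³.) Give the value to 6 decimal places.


E[X³] = σ⁶ (1 + 3c + c²) (third MP moment). With σ² = 2 (so σ⁶ = 8) and c = 10/70 = 0.142857: E[X³] = 8 · (1 + 3·0.142857 + (0.142857)²) = 8 · 1.448980.

So E[X^3] = 11.591837.


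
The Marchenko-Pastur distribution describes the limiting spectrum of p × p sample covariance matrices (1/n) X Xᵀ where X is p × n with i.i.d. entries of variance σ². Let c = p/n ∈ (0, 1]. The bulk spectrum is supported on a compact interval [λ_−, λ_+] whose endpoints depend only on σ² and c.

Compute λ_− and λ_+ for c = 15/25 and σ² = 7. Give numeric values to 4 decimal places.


c = 15/25 = 0.600000; √c = 0.774597.
λ_− = σ² (1 − √c)² = 7 · (1 − 0.774597)² = 7 · (0.225403)² = 0.355647.
λ_+ = σ² (1 + √c)² = 7 · (1 + 0.774597)² = 7 · (1.774597)² = 22.044353.

Rounded to 4 decimal places: λ_− ≈ 0.3556, λ_+ ≈ 22.0444.


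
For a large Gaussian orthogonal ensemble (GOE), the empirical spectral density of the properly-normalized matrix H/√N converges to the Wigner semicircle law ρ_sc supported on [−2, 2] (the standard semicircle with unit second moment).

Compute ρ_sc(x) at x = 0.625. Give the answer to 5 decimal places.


ρ_sc(x) = (1/(2π)) √(4 − x²). With x = 0.625:
  4 − x² = 4 − (0.625)² = 4 − 0.390625 = 3.609375.
  √(4 − x²) = 1.899836.
  1/(2π) = 0.159155.
  ρ_sc(0.625) = 0.159155 · 1.899836 = 0.302368.

Rounded to 5 decimal places: ρ_sc(0.625) ≈ 0.30237.


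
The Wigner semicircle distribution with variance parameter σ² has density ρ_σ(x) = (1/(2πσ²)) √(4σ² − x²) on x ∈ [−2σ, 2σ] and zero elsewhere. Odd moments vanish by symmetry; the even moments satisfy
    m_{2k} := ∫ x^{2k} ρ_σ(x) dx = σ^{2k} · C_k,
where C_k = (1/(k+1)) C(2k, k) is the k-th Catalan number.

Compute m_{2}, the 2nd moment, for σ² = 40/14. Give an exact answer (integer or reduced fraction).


By the scaled semicircle moment identity, m_{2k} = σ^{2k} · C_k with k = 1.
C_1 = (1/(k+1)) · C(2k, k) = (1/2) · C(2, 1) = (1/2) · 2 = 1.
σ^{2k} = (σ²)^k = (40/14)^1 = 20/7.

Therefore m_{2} = σ^{2} · C_1 = (20/7) · 1 = 20/7.


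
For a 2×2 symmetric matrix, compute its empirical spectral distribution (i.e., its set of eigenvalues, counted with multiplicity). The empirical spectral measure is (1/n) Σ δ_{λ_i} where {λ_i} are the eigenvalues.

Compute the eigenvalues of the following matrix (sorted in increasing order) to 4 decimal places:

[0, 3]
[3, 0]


Since M is real symmetric, both eigenvalues are real; they are the roots of det(λI − M) = λ² − (tr M) λ + det M.
tr M = 0 + 0 = 0.
det M = 0·0 − 3² = 0 − 9 = -9.
Characteristic polynomial: λ² − 9 = 0.
Discriminant Δ = (tr M)² − 4·det M = 0 − (-36) = 36; √Δ = 6.000000.
λ = (tr M ± √Δ)/2 = (0 ± 6.000000)/2, giving (tr M − √Δ)/2 = -3.0000 and (tr M + √Δ)/2 = 3.0000.

Eigenvalues sorted in increasing order: [-3.0000, 3.0000].


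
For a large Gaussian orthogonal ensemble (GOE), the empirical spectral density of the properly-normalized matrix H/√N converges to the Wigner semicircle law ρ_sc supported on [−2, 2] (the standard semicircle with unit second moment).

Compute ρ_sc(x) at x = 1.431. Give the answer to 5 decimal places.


ρ_sc(x) = (1/(2π)) √(4 − x²). With x = 1.431:
  4 − x² = 4 − (1.431)² = 4 − 2.047761 = 1.952239.
  √(4 − x²) = 1.397225.
  1/(2π) = 0.159155.
  ρ_sc(1.431) = 0.159155 · 1.397225 = 0.222375.

Rounded to 5 decimal places: ρ_sc(1.431) ≈ 0.22238.


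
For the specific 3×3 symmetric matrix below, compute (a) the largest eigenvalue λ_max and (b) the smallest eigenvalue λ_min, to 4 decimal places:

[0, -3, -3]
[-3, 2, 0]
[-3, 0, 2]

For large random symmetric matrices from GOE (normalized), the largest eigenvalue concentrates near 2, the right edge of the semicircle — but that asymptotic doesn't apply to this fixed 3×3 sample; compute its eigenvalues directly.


Since M is real symmetric, all three eigenvalues are real; they are the roots of det(λI − M) = λ³ − (tr M) λ² + s λ − det M, where s is the sum of the principal 2×2 minors.
tr M = 0 + 2 + 2 = 4.
s = (0·2 − (-3)²) + (0·2 − (-3)²) + (2·2 − 0²) = -9 + (-9) + 4 = -14.
det M (expand along row 1) = 0·4 − (-3)·(-6) + (-3)·6 = -36.
Characteristic polynomial: λ³ − 4λ² − 14λ + 36 = 0.
Substitute λ = y + (tr M)/3 = y + 1.333333 to remove the quadratic term: y³ + p·y + q = 0 with p = s − (tr M)²/3 = -19.333333 and q = −2(tr M)³/27 + (tr M)·s/3 − det M = 12.592593.
Three real roots ⇒ use the trigonometric (Viète) form: r = 2√(−p/3) = 5.077182, φ = arccos(3q/(p·r)) = arccos(-0.384864) = 1.965856 rad.
y_k = r·cos(φ/3 − 2πk/3) for k = 0, 1, 2 gives y = 4.025566, 0.666667, -4.692232.
λ_k = y_k + 1.333333 gives λ = 5.3589, 2.0000, -3.3589 (check: the sum is 4.0000 = tr M).

Hence λ_max = 5.3589 and λ_min = -3.3589.


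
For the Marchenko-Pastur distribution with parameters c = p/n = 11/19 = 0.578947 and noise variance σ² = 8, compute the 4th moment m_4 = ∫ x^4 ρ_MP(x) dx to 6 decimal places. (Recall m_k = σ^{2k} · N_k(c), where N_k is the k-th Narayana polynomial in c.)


E[X⁴] = σ⁸ (1 + 6c + 6c² + c³) (fourth MP moment). With σ² = 8 (so σ⁸ = 4096) and c = 11/19 = 0.578947: E[X⁴] = 4096 · (1 + 6·0.578947 + 6·(0.578947)² + (0.578947)³) = 4096 · 6.678816.

So E[X^4] = 27356.430967.


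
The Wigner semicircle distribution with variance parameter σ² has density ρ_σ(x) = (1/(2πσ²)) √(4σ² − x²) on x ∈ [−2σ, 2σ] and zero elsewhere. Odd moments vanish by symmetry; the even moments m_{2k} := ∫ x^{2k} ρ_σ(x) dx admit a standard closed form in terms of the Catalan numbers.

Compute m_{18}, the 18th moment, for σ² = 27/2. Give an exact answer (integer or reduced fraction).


By the scaled semicircle moment identity, m_{2k} = σ^{2k} · C_k with k = 9.
C_9 = (1/(k+1)) · C(2k, k) = (1/10) · C(18, 9) = (1/10) · 48620 = 4862.
σ^{2k} = (σ²)^k = (27/2)^9 = 7625597484987/512.

Therefore m_{18} = σ^{18} · C_9 = (7625597484987/512) · 4862 = 18537827486003397/256.


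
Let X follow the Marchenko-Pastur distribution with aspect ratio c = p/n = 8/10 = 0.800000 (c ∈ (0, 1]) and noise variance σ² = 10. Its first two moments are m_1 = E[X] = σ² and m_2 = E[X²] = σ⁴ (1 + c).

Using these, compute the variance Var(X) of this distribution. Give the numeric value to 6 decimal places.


m_1 = E[X] = σ² = 10, so m_1² = 100.
m_2 = E[X²] = σ⁴ (1 + c) = 100 · (1 + 0.800000) = 100 · 1.800000 = 180.000000.
(Note m_2 − m_1² simplifies to c · σ⁴ = 0.800000 · 100.)

Var(X) = m_2 − m_1² = 180.000000 − 100 = 80.000000.


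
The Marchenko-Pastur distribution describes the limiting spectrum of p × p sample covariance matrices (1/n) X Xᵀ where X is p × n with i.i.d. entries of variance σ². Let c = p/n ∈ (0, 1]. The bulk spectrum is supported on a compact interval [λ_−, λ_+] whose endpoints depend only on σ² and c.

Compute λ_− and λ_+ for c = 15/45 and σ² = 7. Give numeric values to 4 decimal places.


c = 15/45 = 0.333333; √c = 0.577350.
λ_− = σ² (1 − √c)² = 7 · (1 − 0.577350)² = 7 · (0.422650)² = 1.250430.
λ_+ = σ² (1 + √c)² = 7 · (1 + 0.577350)² = 7 · (1.577350)² = 17.416237.

Rounded to 4 decimal places: λ_− ≈ 1.2504, λ_+ ≈ 17.4162.


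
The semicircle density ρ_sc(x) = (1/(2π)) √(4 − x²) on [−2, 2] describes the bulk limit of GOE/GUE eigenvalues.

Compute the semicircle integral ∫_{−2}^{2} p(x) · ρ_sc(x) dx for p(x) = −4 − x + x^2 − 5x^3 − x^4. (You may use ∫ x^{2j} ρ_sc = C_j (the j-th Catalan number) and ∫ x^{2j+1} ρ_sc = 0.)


Write p(x) = Σ a_i x^i, split into monomials and integrate each against ρ_sc separately.
Using ∫ x^{2j} ρ_sc = C_j = (1/(j+1)) C(2j, j) (Catalan numbers) and ∫ x^{2j+1} ρ_sc = 0 (odd monomials vanish by symmetry):
  i = 0 (even): a_0 · C_{0} = -4 · 1 = -4
  i = 1 (odd): ∫ x^1 ρ_sc = 0 (vanishes)
  i = 2 (even): a_2 · C_{1} = 1 · 1 = 1
  i = 3 (odd): ∫ x^3 ρ_sc = 0 (vanishes)
  i = 4 (even): a_4 · C_{2} = -1 · 2 = -2

Summing the contributions: ∫_{−2}^{2} p(x) ρ_sc(x) dx = (-4) + 1 + (-2) = -5.


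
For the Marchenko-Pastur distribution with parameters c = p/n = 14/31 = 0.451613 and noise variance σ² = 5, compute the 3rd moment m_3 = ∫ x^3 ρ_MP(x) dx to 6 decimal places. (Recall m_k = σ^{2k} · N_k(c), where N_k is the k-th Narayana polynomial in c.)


E[X³] = σ⁶ (1 + 3c + c²) (third MP moment). With σ² = 5 (so σ⁶ = 125) and c = 14/31 = 0.451613: E[X³] = 125 · (1 + 3·0.451613 + (0.451613)²) = 125 · 2.558793.

So E[X^3] = 319.849116.


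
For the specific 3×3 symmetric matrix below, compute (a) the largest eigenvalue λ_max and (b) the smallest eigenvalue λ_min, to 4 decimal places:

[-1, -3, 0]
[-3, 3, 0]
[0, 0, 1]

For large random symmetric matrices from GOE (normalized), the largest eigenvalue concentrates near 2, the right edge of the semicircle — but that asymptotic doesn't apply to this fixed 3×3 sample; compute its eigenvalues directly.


Since M is real symmetric, all three eigenvalues are real; they are the roots of det(λI − M) = λ³ − (tr M) λ² + s λ − det M, where s is the sum of the principal 2×2 minors.
tr M = -1 + 3 + 1 = 3.
s = ((-1)·3 − (-3)²) + ((-1)·1 − 0²) + (3·1 − 0²) = -12 + (-1) + 3 = -10.
det M (expand along row 1) = (-1)·3 − (-3)·(-3) + 0·0 = -12.
Characteristic polynomial: λ³ − 3λ² − 10λ + 12 = 0.
Substitute λ = y + (tr M)/3 = y + 1.000000 to remove the quadratic term: y³ + p·y + q = 0 with p = s − (tr M)²/3 = -13.000000 and q = −2(tr M)³/27 + (tr M)·s/3 − det M = 0.000000.
Three real roots ⇒ use the trigonometric (Viète) form: r = 2√(−p/3) = 4.163332, φ = arccos(3q/(p·r)) = arccos(0.000000) = 1.570796 rad.
y_k = r·cos(φ/3 − 2πk/3) for k = 0, 1, 2 gives y = 3.605551, 0.000000, -3.605551.
λ_k = y_k + 1.000000 gives λ = 4.6056, 1.0000, -2.6056 (check: the sum is 3.0000 = tr M).

Hence λ_max = 4.6056 and λ_min = -2.6056.


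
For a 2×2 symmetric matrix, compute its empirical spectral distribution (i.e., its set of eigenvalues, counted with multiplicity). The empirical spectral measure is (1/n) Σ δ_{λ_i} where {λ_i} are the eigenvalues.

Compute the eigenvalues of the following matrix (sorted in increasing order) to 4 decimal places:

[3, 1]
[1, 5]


Since M is real symmetric, both eigenvalues are real; they are the roots of det(λI − M) = λ² − (tr M) λ + det M.
tr M = 3 + 5 = 8.
det M = 3·5 − 1² = 15 − 1 = 14.
Characteristic polynomial: λ² − 8λ + 14 = 0.
Discriminant Δ = (tr M)² − 4·det M = 64 − 56 = 8; √Δ = 2.828427.
λ = (tr M ± √Δ)/2 = (8 ± 2.828427)/2, giving (tr M − √Δ)/2 = 2.5858 and (tr M + √Δ)/2 = 5.4142.

Eigenvalues sorted in increasing order: [2.5858, 5.4142].


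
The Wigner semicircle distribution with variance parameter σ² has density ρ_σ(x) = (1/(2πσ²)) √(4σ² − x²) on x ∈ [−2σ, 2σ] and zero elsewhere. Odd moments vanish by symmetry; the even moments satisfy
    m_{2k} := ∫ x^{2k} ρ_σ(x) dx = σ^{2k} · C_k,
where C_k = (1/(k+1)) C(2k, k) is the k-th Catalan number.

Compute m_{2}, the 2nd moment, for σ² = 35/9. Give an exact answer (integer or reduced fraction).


By the scaled semicircle moment identity, m_{2k} = σ^{2k} · C_k with k = 1.
C_1 = (1/(k+1)) · C(2k, k) = (1/2) · C(2, 1) = (1/2) · 2 = 1.
σ^{2k} = (σ²)^k = (35/9)^1 = 35/9.

Therefore m_{2} = σ^{2} · C_1 = (35/9) · 1 = 35/9.


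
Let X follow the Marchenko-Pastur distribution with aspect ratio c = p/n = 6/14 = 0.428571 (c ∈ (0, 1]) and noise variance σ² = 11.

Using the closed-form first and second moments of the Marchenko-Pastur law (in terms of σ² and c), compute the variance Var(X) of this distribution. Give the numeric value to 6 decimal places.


Recall the MP moments m_1 = E[X] = σ² and m_2 = E[X²] = σ⁴ (1 + c).
m_1 = E[X] = σ² = 11, so m_1² = 121.
m_2 = E[X²] = σ⁴ (1 + c) = 121 · (1 + 0.428571) = 121 · 1.428571 = 172.857143.
(Note m_2 − m_1² simplifies to c · σ⁴ = 0.428571 · 121.)

Var(X) = m_2 − m_1² = 172.857143 − 121 = 51.857143.


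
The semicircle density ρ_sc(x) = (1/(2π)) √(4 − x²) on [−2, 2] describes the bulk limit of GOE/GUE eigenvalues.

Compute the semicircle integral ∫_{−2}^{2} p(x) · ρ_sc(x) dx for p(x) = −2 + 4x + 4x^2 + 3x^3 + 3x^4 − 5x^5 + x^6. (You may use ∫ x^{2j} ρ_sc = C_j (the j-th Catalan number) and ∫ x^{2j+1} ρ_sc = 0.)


Write p(x) = Σ a_i x^i, split into monomials and integrate each against ρ_sc separately.
Using ∫ x^{2j} ρ_sc = C_j = (1/(j+1)) C(2j, j) (Catalan numbers) and ∫ x^{2j+1} ρ_sc = 0 (odd monomials vanish by symmetry):
  i = 0 (even): a_0 · C_{0} = -2 · 1 = -2
  i = 1 (odd): ∫ x^1 ρ_sc = 0 (vanishes)
  i = 2 (even): a_2 · C_{1} = 4 · 1 = 4
  i = 3 (odd): ∫ x^3 ρ_sc = 0 (vanishes)
  i = 4 (even): a_4 · C_{2} = 3 · 2 = 6
  i = 5 (odd): ∫ x^5 ρ_sc = 0 (vanishes)
  i = 6 (even): a_6 · C_{3} = 1 · 5 = 5

Summing the contributions: ∫_{−2}^{2} p(x) ρ_sc(x) dx = (-2) + 4 + 6 + 5 = 13.


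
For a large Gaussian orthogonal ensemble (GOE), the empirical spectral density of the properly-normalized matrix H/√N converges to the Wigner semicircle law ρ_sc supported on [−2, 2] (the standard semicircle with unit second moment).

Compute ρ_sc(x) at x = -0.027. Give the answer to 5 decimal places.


ρ_sc(x) = (1/(2π)) √(4 − x²). With x = -0.027:
  4 − x² = 4 − (-0.027)² = 4 − 0.000729 = 3.999271.
  √(4 − x²) = 1.999818.
  1/(2π) = 0.159155.
  ρ_sc(-0.027) = 0.159155 · 1.999818 = 0.318281.

Rounded to 5 decimal places: ρ_sc(-0.027) ≈ 0.31828.


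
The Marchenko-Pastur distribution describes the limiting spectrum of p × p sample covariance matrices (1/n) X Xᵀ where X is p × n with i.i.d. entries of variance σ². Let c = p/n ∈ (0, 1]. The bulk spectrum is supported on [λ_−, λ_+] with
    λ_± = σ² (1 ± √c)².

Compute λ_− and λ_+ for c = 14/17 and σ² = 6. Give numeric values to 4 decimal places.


c = 14/17 = 0.823529; √c = 0.907485.
λ_− = σ² (1 − √c)² = 6 · (1 − 0.907485)² = 6 · (0.092515)² = 0.051354.
λ_+ = σ² (1 + √c)² = 6 · (1 + 0.907485)² = 6 · (1.907485)² = 21.830999.

Rounded to 4 decimal places: λ_− ≈ 0.0514, λ_+ ≈ 21.8310.


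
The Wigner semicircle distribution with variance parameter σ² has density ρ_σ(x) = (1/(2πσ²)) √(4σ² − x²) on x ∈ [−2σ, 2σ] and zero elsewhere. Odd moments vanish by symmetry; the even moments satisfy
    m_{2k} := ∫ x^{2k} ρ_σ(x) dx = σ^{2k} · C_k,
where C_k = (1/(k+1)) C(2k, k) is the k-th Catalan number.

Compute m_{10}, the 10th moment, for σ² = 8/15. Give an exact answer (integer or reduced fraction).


By the scaled semicircle moment identity, m_{2k} = σ^{2k} · C_k with k = 5.
C_5 = (1/(k+1)) · C(2k, k) = (1/6) · C(10, 5) = (1/6) · 252 = 42.
σ^{2k} = (σ²)^k = (8/15)^5 = 32768/759375.

Therefore m_{10} = σ^{10} · C_5 = (32768/759375) · 42 = 458752/253125.


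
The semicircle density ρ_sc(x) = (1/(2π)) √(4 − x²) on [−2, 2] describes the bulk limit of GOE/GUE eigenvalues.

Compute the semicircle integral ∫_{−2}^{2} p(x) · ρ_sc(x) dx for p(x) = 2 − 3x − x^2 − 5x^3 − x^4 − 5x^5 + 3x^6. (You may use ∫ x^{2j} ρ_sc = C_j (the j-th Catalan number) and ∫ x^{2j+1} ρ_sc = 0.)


Write p(x) = Σ a_i x^i, split into monomials and integrate each against ρ_sc separately.
Using ∫ x^{2j} ρ_sc = C_j = (1/(j+1)) C(2j, j) (Catalan numbers) and ∫ x^{2j+1} ρ_sc = 0 (odd monomials vanish by symmetry):
  i = 0 (even): a_0 · C_{0} = 2 · 1 = 2
  i = 1 (odd): ∫ x^1 ρ_sc = 0 (vanishes)
  i = 2 (even): a_2 · C_{1} = -1 · 1 = -1
  i = 3 (odd): ∫ x^3 ρ_sc = 0 (vanishes)
  i = 4 (even): a_4 · C_{2} = -1 · 2 = -2
  i = 5 (odd): ∫ x^5 ρ_sc = 0 (vanishes)
  i = 6 (even): a_6 · C_{3} = 3 · 5 = 15

Summing the contributions: ∫_{−2}^{2} p(x) ρ_sc(x) dx = 2 + (-1) + (-2) + 15 = 14.


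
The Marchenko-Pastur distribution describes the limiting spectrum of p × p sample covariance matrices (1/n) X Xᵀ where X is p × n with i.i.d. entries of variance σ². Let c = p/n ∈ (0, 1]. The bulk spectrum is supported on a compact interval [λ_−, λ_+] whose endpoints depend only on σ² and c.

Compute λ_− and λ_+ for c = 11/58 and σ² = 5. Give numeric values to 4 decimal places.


c = 11/58 = 0.189655; √c = 0.435494.
λ_− = σ² (1 − √c)² = 5 · (1 − 0.435494)² = 5 · (0.564506)² = 1.593334.
λ_+ = σ² (1 + √c)² = 5 · (1 + 0.435494)² = 5 · (1.435494)² = 10.303218.

Rounded to 4 decimal places: λ_− ≈ 1.5933, λ_+ ≈ 10.3032.


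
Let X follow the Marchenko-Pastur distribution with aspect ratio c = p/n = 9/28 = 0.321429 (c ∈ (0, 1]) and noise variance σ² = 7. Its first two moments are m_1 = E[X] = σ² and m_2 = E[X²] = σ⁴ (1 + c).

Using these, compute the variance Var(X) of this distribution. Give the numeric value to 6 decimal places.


m_1 = E[X] = σ² = 7, so m_1² = 49.
m_2 = E[X²] = σ⁴ (1 + c) = 49 · (1 + 0.321429) = 49 · 1.321429 = 64.750000.
(Note m_2 − m_1² simplifies to c · σ⁴ = 0.321429 · 49.)

Var(X) = m_2 − m_1² = 64.750000 − 49 = 15.750000.


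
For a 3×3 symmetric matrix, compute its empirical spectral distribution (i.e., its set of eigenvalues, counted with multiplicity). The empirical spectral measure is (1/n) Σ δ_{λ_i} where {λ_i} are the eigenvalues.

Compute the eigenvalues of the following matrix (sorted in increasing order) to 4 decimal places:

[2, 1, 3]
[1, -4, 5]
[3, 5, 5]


Since M is real symmetric, all three eigenvalues are real; they are the roots of det(λI − M) = λ³ − (tr M) λ² + s λ − det M, where s is the sum of the principal 2×2 minors.
tr M = 2 + (-4) + 5 = 3.
s = (2·(-4) − 1²) + (2·5 − 3²) + ((-4)·5 − 5²) = -9 + 1 + (-45) = -53.
det M (expand along row 1) = 2·(-45) − 1·(-10) + 3·17 = -29.
Characteristic polynomial: λ³ − 3λ² − 53λ + 29 = 0.
Substitute λ = y + (tr M)/3 = y + 1.000000 to remove the quadratic term: y³ + p·y + q = 0 with p = s − (tr M)²/3 = -56.000000 and q = −2(tr M)³/27 + (tr M)·s/3 − det M = -26.000000.
Three real roots ⇒ use the trigonometric (Viète) form: r = 2√(−p/3) = 8.640988, φ = arccos(3q/(p·r)) = arccos(0.161192) = 1.408898 rad.
y_k = r·cos(φ/3 − 2πk/3) for k = 0, 1, 2 gives y = 7.705467, -0.466094, -7.239374.
λ_k = y_k + 1.000000 gives λ = 8.7055, 0.5339, -6.2394 (check: the sum is 3.0000 = tr M).

Eigenvalues sorted in increasing order: [-6.2394, 0.5339, 8.7055].


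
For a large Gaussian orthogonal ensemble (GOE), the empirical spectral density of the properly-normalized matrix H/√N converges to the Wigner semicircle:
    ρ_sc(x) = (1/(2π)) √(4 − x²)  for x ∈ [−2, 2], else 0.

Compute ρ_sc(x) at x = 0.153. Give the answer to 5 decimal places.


ρ_sc(x) = (1/(2π)) √(4 − x²). With x = 0.153:
  4 − x² = 4 − (0.153)² = 4 − 0.023409 = 3.976591.
  √(4 − x²) = 1.994139.
  1/(2π) = 0.159155.
  ρ_sc(0.153) = 0.159155 · 1.994139 = 0.317377.

Rounded to 5 decimal places: ρ_sc(0.153) ≈ 0.31738.


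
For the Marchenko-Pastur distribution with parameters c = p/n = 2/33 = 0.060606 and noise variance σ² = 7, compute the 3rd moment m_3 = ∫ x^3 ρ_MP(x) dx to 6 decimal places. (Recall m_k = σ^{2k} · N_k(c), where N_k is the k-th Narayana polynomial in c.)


E[X³] = σ⁶ (1 + 3c + c²) (third MP moment). With σ² = 7 (so σ⁶ = 343) and c = 2/33 = 0.060606: E[X³] = 343 · (1 + 3·0.060606 + (0.060606)²) = 343 · 1.185491.

So E[X^3] = 406.623508.


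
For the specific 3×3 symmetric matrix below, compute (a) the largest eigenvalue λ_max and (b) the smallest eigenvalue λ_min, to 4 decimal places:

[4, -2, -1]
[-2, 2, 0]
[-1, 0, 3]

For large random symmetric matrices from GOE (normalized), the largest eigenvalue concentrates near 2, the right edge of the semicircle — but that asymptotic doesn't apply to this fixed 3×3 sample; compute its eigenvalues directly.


Since M is real symmetric, all three eigenvalues are real; they are the roots of det(λI − M) = λ³ − (tr M) λ² + s λ − det M, where s is the sum of the principal 2×2 minors.
tr M = 4 + 2 + 3 = 9.
s = (4·2 − (-2)²) + (4·3 − (-1)²) + (2·3 − 0²) = 4 + 11 + 6 = 21.
det M (expand along row 1) = 4·6 − (-2)·(-6) + (-1)·2 = 10.
Characteristic polynomial: λ³ − 9λ² + 21λ − 10 = 0.
Substitute λ = y + (tr M)/3 = y + 3.000000 to remove the quadratic term: y³ + p·y + q = 0 with p = s − (tr M)²/3 = -6.000000 and q = −2(tr M)³/27 + (tr M)·s/3 − det M = -1.000000.
Three real roots ⇒ use the trigonometric (Viète) form: r = 2√(−p/3) = 2.828427, φ = arccos(3q/(p·r)) = arccos(0.176777) = 1.393086 rad.
y_k = r·cos(φ/3 − 2πk/3) for k = 0, 1, 2 gives y = 2.528918, -0.167449, -2.361469.
λ_k = y_k + 3.000000 gives λ = 5.5289, 2.8326, 0.6385 (check: the sum is 9.0000 = tr M).

Hence λ_max = 5.5289 and λ_min = 0.6385.


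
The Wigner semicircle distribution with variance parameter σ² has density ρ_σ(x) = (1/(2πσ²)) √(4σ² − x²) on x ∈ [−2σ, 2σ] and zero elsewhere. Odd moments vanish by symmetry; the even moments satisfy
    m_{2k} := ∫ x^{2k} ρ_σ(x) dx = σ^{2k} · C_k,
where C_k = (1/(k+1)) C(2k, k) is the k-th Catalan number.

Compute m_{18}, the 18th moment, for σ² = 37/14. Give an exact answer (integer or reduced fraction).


By the scaled semicircle moment identity, m_{2k} = σ^{2k} · C_k with k = 9.
C_9 = (1/(k+1)) · C(2k, k) = (1/10) · C(18, 9) = (1/10) · 48620 = 4862.
σ^{2k} = (σ²)^k = (37/14)^9 = 129961739795077/20661046784.

Therefore m_{18} = σ^{18} · C_9 = (129961739795077/20661046784) · 4862 = 315936989441832187/10330523392.


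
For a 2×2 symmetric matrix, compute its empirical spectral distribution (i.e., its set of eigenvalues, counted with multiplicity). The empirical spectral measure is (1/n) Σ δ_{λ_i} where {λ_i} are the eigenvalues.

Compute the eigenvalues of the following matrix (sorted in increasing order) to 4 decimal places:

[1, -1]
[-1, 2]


Since M is real symmetric, both eigenvalues are real; they are the roots of det(λI − M) = λ² − (tr M) λ + det M.
tr M = 1 + 2 = 3.
det M = 1·2 − (-1)² = 2 − 1 = 1.
Characteristic polynomial: λ² − 3λ + 1 = 0.
Discriminant Δ = (tr M)² − 4·det M = 9 − 4 = 5; √Δ = 2.236068.
λ = (tr M ± √Δ)/2 = (3 ± 2.236068)/2, giving (tr M − √Δ)/2 = 0.3820 and (tr M + √Δ)/2 = 2.6180.

Eigenvalues sorted in increasing order: [0.3820, 2.6180].


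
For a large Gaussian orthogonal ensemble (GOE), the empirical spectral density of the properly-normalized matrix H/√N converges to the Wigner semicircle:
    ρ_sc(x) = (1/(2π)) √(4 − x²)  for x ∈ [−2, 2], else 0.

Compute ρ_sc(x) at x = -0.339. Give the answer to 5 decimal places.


ρ_sc(x) = (1/(2π)) √(4 − x²). With x = -0.339:
  4 − x² = 4 − (-0.339)² = 4 − 0.114921 = 3.885079.
  √(4 − x²) = 1.971060.
  1/(2π) = 0.159155.
  ρ_sc(-0.339) = 0.159155 · 1.971060 = 0.313704.

Rounded to 5 decimal places: ρ_sc(-0.339) ≈ 0.31370.


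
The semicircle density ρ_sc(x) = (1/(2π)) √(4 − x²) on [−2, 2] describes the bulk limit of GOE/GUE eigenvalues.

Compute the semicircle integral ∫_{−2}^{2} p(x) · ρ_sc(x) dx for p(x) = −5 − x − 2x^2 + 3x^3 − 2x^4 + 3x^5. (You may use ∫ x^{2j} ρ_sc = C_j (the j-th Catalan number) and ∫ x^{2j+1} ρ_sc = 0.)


Write p(x) = Σ a_i x^i, split into monomials and integrate each against ρ_sc separately.
Using ∫ x^{2j} ρ_sc = C_j = (1/(j+1)) C(2j, j) (Catalan numbers) and ∫ x^{2j+1} ρ_sc = 0 (odd monomials vanish by symmetry):
  i = 0 (even): a_0 · C_{0} = -5 · 1 = -5
  i = 1 (odd): ∫ x^1 ρ_sc = 0 (vanishes)
  i = 2 (even): a_2 · C_{1} = -2 · 1 = -2
  i = 3 (odd): ∫ x^3 ρ_sc = 0 (vanishes)
  i = 4 (even): a_4 · C_{2} = -2 · 2 = -4
  i = 5 (odd): ∫ x^5 ρ_sc = 0 (vanishes)

Summing the contributions: ∫_{−2}^{2} p(x) ρ_sc(x) dx = (-5) + (-2) + (-4) = -11.


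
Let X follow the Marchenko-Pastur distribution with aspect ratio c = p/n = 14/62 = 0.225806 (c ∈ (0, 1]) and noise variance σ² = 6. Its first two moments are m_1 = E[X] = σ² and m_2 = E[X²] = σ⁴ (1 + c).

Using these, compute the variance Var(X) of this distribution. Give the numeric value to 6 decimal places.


m_1 = E[X] = σ² = 6, so m_1² = 36.
m_2 = E[X²] = σ⁴ (1 + c) = 36 · (1 + 0.225806) = 36 · 1.225806 = 44.129032.
(Note m_2 − m_1² simplifies to c · σ⁴ = 0.225806 · 36.)

Var(X) = m_2 − m_1² = 44.129032 − 36 = 8.129032.


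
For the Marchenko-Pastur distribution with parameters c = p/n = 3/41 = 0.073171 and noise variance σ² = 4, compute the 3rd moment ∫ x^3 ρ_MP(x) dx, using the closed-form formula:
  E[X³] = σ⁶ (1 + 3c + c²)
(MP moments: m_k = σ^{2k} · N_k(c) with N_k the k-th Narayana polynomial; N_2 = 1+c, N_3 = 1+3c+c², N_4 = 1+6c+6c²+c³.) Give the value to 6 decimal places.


E[X³] = σ⁶ (1 + 3c + c²) (third MP moment). With σ² = 4 (so σ⁶ = 64) and c = 3/41 = 0.073171: E[X³] = 64 · (1 + 3·0.073171 + (0.073171)²) = 64 · 1.224866.

So E[X^3] = 78.391434.


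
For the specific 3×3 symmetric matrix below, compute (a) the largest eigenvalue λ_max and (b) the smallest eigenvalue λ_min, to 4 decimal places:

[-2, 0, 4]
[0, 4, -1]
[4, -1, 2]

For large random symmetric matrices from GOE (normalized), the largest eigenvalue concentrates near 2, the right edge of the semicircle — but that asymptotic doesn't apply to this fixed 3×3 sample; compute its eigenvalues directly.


Since M is real symmetric, all three eigenvalues are real; they are the roots of det(λI − M) = λ³ − (tr M) λ² + s λ − det M, where s is the sum of the principal 2×2 minors.
tr M = -2 + 4 + 2 = 4.
s = ((-2)·4 − 0²) + ((-2)·2 − 4²) + (4·2 − (-1)²) = -8 + (-20) + 7 = -21.
det M (expand along row 1) = (-2)·7 − 0·4 + 4·(-16) = -78.
Characteristic polynomial: λ³ − 4λ² − 21λ + 78 = 0.
Substitute λ = y + (tr M)/3 = y + 1.333333 to remove the quadratic term: y³ + p·y + q = 0 with p = s − (tr M)²/3 = -26.333333 and q = −2(tr M)³/27 + (tr M)·s/3 − det M = 45.259259.
Three real roots ⇒ use the trigonometric (Viète) form: r = 2√(−p/3) = 5.925463, φ = arccos(3q/(p·r)) = arccos(-0.870163) = 2.626329 rad.
y_k = r·cos(φ/3 − 2πk/3) for k = 0, 1, 2 gives y = 3.796188, 2.042090, -5.838278.
λ_k = y_k + 1.333333 gives λ = 5.1295, 3.3754, -4.5049 (check: the sum is 4.0000 = tr M).

Hence λ_max = 5.1295 and λ_min = -4.5049.


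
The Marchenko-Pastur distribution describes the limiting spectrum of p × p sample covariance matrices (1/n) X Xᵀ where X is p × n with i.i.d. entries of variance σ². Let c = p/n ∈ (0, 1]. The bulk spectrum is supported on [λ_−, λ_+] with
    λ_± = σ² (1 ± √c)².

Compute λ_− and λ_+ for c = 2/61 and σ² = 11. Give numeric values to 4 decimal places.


c = 2/61 = 0.032787; √c = 0.181071.
λ_− = σ² (1 − √c)² = 11 · (1 − 0.181071)² = 11 · (0.818929)² = 7.377083.
λ_+ = σ² (1 + √c)² = 11 · (1 + 0.181071)² = 11 · (1.181071)² = 15.344229.

Rounded to 4 decimal places: λ_− ≈ 7.3771, λ_+ ≈ 15.3442.


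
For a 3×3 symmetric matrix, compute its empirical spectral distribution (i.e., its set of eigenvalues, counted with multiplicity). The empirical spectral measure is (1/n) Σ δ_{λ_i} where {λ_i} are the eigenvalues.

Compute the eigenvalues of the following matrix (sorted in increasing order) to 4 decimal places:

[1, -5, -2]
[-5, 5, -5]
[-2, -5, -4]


Since M is real symmetric, all three eigenvalues are real; they are the roots of det(λI − M) = λ³ − (tr M) λ² + s λ − det M, where s is the sum of the principal 2×2 minors.
tr M = 1 + 5 + (-4) = 2.
s = (1·5 − (-5)²) + (1·(-4) − (-2)²) + (5·(-4) − (-5)²) = -20 + (-8) + (-45) = -73.
det M (expand along row 1) = 1·(-45) − (-5)·10 + (-2)·35 = -65.
Characteristic polynomial: λ³ − 2λ² − 73λ + 65 = 0.
Substitute λ = y + (tr M)/3 = y + 0.666667 to remove the quadratic term: y³ + p·y + q = 0 with p = s − (tr M)²/3 = -74.333333 and q = −2(tr M)³/27 + (tr M)·s/3 − det M = 15.740741.
Three real roots ⇒ use the trigonometric (Viète) form: r = 2√(−p/3) = 9.955456, φ = arccos(3q/(p·r)) = arccos(-0.063812) = 1.634652 rad.
y_k = r·cos(φ/3 − 2πk/3) for k = 0, 1, 2 gives y = 8.513782, 0.211887, -8.725669.
λ_k = y_k + 0.666667 gives λ = 9.1804, 0.8786, -8.0590 (check: the sum is 2.0000 = tr M).

Eigenvalues sorted in increasing order: [-8.0590, 0.8786, 9.1804].


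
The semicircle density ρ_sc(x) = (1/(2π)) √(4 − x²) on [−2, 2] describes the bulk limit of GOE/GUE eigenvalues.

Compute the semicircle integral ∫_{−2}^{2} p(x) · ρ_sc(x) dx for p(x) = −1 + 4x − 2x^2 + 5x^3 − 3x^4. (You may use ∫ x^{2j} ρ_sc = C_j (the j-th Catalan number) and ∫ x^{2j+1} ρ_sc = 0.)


Write p(x) = Σ a_i x^i, split into monomials and integrate each against ρ_sc separately.
Using ∫ x^{2j} ρ_sc = C_j = (1/(j+1)) C(2j, j) (Catalan numbers) and ∫ x^{2j+1} ρ_sc = 0 (odd monomials vanish by symmetry):
  i = 0 (even): a_0 · C_{0} = -1 · 1 = -1
  i = 1 (odd): ∫ x^1 ρ_sc = 0 (vanishes)
  i = 2 (even): a_2 · C_{1} = -2 · 1 = -2
  i = 3 (odd): ∫ x^3 ρ_sc = 0 (vanishes)
  i = 4 (even): a_4 · C_{2} = -3 · 2 = -6

Summing the contributions: ∫_{−2}^{2} p(x) ρ_sc(x) dx = (-1) + (-2) + (-6) = -9.


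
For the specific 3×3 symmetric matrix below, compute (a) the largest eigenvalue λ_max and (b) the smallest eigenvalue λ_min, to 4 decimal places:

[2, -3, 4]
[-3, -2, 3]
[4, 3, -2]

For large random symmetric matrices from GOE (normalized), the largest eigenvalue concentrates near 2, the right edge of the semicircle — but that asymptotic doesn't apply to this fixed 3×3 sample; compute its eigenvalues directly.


Since M is real symmetric, all three eigenvalues are real; they are the roots of det(λI − M) = λ³ − (tr M) λ² + s λ − det M, where s is the sum of the principal 2×2 minors.
tr M = 2 + (-2) + (-2) = -2.
s = (2·(-2) − (-3)²) + (2·(-2) − 4²) + ((-2)·(-2) − 3²) = -13 + (-20) + (-5) = -38.
det M (expand along row 1) = 2·(-5) − (-3)·(-6) + 4·(-1) = -32.
Characteristic polynomial: λ³ + 2λ² − 38λ + 32 = 0.
Substitute λ = y + (tr M)/3 = y − 0.666667 to remove the quadratic term: y³ + p·y + q = 0 with p = s − (tr M)²/3 = -39.333333 and q = −2(tr M)³/27 + (tr M)·s/3 − det M = 57.925926.
Three real roots ⇒ use the trigonometric (Viète) form: r = 2√(−p/3) = 7.241854, φ = arccos(3q/(p·r)) = arccos(-0.610076) = 2.226952 rad.
y_k = r·cos(φ/3 − 2πk/3) for k = 0, 1, 2 gives y = 5.336550, 1.571330, -6.907881.
λ_k = y_k − 0.666667 gives λ = 4.6699, 0.9047, -7.5745 (check: the sum is -2.0000 = tr M).

Hence λ_max = 4.6699 and λ_min = -7.5745.


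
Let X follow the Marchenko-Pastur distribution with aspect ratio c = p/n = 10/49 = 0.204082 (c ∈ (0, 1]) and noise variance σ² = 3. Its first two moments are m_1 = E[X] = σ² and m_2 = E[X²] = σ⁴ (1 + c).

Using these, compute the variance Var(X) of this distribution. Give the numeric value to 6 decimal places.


m_1 = E[X] = σ² = 3, so m_1² = 9.
m_2 = E[X²] = σ⁴ (1 + c) = 9 · (1 + 0.204082) = 9 · 1.204082 = 10.836735.
(Note m_2 − m_1² simplifies to c · σ⁴ = 0.204082 · 9.)

Var(X) = m_2 − m_1² = 10.836735 − 9 = 1.836735.


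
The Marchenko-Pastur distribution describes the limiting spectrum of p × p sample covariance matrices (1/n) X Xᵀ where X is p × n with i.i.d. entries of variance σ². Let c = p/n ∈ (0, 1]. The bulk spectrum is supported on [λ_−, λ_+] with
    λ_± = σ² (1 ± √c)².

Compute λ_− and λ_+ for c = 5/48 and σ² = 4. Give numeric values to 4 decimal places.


c = 5/48 = 0.104167; √c = 0.322749.
λ_− = σ² (1 − √c)² = 4 · (1 − 0.322749)² = 4 · (0.677251)² = 1.834678.
λ_+ = σ² (1 + √c)² = 4 · (1 + 0.322749)² = 4 · (1.322749)² = 6.998656.

Rounded to 4 decimal places: λ_− ≈ 1.8347, λ_+ ≈ 6.9987.


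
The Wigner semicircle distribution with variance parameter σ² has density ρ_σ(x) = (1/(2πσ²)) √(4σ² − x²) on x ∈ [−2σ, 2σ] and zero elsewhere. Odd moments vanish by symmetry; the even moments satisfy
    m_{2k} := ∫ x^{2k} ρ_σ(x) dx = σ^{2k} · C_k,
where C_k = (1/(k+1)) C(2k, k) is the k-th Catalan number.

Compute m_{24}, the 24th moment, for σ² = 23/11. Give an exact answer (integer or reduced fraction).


By the scaled semicircle moment identity, m_{2k} = σ^{2k} · C_k with k = 12.
C_12 = (1/(k+1)) · C(2k, k) = (1/13) · C(24, 12) = (1/13) · 2704156 = 208012.
σ^{2k} = (σ²)^k = (23/11)^12 = 21914624432020321/3138428376721.

Therefore m_{24} = σ^{24} · C_12 = (21914624432020321/3138428376721) · 208012 = 4558504857353411011852/3138428376721.


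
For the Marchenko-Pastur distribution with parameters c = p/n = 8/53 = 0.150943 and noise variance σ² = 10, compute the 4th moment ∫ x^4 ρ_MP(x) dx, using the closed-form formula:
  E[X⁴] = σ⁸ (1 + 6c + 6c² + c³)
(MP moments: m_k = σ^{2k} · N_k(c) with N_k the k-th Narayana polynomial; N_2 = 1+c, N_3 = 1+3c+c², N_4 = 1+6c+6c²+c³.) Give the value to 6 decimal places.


E[X⁴] = σ⁸ (1 + 6c + 6c² + c³) (fourth MP moment). With σ² = 10 (so σ⁸ = 10000) and c = 8/53 = 0.150943: E[X⁴] = 10000 · (1 + 6·0.150943 + 6·(0.150943)² + (0.150943)³) = 10000 · 2.045803.

So E[X^4] = 20458.029111.


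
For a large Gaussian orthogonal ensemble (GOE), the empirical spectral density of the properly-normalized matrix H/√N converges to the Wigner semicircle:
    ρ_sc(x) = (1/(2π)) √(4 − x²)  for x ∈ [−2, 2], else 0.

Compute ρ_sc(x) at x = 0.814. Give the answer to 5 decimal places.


ρ_sc(x) = (1/(2π)) √(4 − x²). With x = 0.814:
  4 − x² = 4 − (0.814)² = 4 − 0.662596 = 3.337404.
  √(4 − x²) = 1.826856.
  1/(2π) = 0.159155.
  ρ_sc(0.814) = 0.159155 · 1.826856 = 0.290753.

Rounded to 5 decimal places: ρ_sc(0.814) ≈ 0.29075.
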